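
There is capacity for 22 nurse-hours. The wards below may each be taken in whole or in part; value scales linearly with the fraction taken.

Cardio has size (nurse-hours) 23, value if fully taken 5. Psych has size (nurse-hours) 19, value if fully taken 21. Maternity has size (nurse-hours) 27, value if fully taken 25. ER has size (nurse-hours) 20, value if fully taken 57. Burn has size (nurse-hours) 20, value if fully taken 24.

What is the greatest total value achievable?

Rank by value-to-size ratio: ER 57/20≈2.85, Burn 24/20≈1.2, Psych 21/19≈1.11, Maternity 25/27≈0.926, Cardio 5/23≈0.217.
ER: take in full, 20 nurse-hours for value 57 → 2 left.
Fill the last 2 nurse-hours with part of Burn: 2/20 of it earns 2.4.
Total value = 59.4.

59.4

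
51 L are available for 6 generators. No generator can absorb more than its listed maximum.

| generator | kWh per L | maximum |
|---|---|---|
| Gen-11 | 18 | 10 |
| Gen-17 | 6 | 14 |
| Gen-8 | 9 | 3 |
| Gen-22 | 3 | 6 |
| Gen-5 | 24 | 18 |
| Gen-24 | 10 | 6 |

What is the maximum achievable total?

783

Rank by kWh per L: Gen-5 24 > Gen-11 18 > Gen-24 10 > Gen-8 9 > Gen-17 6 > Gen-22 3.
Gen-5: +18 to 18 (cap) → 33 left.
Give Gen-11 10 to hit its cap of 10 → 23 left.
Gen-24: +6 to 6 (cap) → 17 left.
Gen-8: +3 to 3 (cap) → 14 left.
Gen-17 takes 14 to reach its cap of 14 → 0 left.
Total = 18×10 + 6×14 + 9×3 + 24×18 + 10×6 = 783.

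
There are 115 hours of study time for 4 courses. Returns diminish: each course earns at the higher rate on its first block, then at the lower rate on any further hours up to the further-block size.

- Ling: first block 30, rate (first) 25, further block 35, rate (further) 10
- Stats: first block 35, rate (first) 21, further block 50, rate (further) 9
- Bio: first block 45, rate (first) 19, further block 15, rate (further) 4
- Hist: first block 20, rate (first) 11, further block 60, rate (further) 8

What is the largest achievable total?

2395

Order all 8 blocks by rate: Ling/tier1 25 > Stats/tier1 21 > Bio/tier1 19 > Hist/tier1 11 > Ling/tier2 10 > Stats/tier2 9 > Hist/tier2 8 > Bio/tier2 4.
Ling tier1 at 25: fill all 30 → 85 left.
Stats tier1 at 21: fill all 35 → 50 left.
Bio tier1 at 19: fill all 45 → 5 left.
Hist/tier1: +5 of 20 at 11; pool empty.
Total = 25×30 + 21×35 + 19×45 + 11×5 = 2395.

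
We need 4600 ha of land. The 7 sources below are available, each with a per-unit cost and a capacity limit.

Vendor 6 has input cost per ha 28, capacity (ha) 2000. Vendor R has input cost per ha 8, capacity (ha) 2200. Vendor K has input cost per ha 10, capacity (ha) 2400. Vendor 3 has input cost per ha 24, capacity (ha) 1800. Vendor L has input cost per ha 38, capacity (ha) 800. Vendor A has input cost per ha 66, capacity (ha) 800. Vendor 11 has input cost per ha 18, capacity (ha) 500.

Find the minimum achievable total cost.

Fill from the cheapest source first.
Vendor R (8): use full 2200 ; 2400 ha to go.
Vendor K at 10: take all 2400 ha ; 0 still needed.
Vendor 11, Vendor 3, Vendor 6, Vendor L, Vendor A: unused.
Cost = 2200×8 + 2400×10 = 41600.

41600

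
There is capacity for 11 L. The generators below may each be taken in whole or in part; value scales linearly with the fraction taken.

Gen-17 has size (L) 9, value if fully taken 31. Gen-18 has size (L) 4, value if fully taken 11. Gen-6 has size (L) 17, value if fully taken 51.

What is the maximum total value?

37

Sort by value density: Gen-17 31/9≈3.44, Gen-6 51/17≈3, Gen-18 11/4≈2.75.
Gen-17: take in full, 9 L for value 31 — 2 left.
Fill the last 2 L with part of Gen-6: 2/17 of it earns 6.
Total value = 37.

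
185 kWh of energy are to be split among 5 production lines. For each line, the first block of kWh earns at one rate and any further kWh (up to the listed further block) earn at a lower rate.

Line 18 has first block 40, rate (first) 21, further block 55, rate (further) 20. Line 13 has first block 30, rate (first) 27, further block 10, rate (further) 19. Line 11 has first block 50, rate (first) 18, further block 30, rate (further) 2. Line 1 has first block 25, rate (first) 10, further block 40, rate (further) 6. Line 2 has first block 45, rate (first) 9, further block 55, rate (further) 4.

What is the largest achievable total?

3840

Rank every tier by rate: Line 13/first 27 > Line 18/first 21 > Line 18/second 20 > Line 13/second 19 > Line 11/first 18 > Line 1/first 10 > Line 2/first 9 > Line 1/second 6 > Line 2/second 4 > Line 11/second 2.
Line 13 first at 27: fill all 30 → 155 left.
Fill Line 18 first block (40 at 21) → 115 left.
Fill Line 18 second block (55 at 20) → 60 left.
Line 13 second at 19: fill all 10 → 50 left.
Line 11/first (18): +50 → 0 left.
Total = 27×30 + 21×40 + 20×55 + 19×10 + 18×50 = 3840.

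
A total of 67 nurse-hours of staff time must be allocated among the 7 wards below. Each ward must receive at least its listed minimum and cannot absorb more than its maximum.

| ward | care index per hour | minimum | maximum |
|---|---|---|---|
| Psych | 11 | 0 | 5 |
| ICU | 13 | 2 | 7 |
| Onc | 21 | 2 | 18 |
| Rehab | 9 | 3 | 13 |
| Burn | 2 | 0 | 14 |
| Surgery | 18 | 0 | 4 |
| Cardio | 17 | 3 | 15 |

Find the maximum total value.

Meeting every minimum uses 0+2+2+3+0+0+3 = 10 nurse-hours, leaving 57.
Order the wards by care index per hour: Onc 21 > Surgery 18 > Cardio 17 > ICU 13 > Psych 11 > Rehab 9 > Burn 2.
Onc takes 16 more to reach its cap of 18 → 41 left.
Give Surgery 4 more to hit its cap of 4 → 37 left.
Cardio: +12 to 15 (cap) → 25 left.
Give ICU 5 more to hit its cap of 7 → 20 left.
Psych takes 5 more to reach its cap of 5 → 15 left.
Rehab takes 10 more to reach its cap of 13 → 5 left.
Only 5 left; Burn takes them to reach 5.
Total = 11×5 + 13×7 + 21×18 + 9×13 + 2×5 + 18×4 + 17×15 = 978.

978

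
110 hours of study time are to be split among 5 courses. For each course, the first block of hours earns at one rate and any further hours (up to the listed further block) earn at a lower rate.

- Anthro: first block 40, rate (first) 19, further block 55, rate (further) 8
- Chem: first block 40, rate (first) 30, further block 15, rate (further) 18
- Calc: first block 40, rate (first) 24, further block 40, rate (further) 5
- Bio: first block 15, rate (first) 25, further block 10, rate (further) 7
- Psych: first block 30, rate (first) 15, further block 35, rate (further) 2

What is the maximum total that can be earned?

2820

Treat each block as its own option and order by rate: Chem/first 30 > Bio/first 25 > Calc/first 24 > Anthro/first 19 > Chem/second 18 > Psych/first 15 > Anthro/second 8 > Bio/second 7 > Calc/second 5 > Psych/second 2.
Chem/first (30): +40 → 70 left.
Bio first at 25: fill all 15 → 55 left.
Calc/first (24): +40 → 15 left.
Anthro/first: +15 of 40 at 19; pool empty.
Total = 30×40 + 25×15 + 24×40 + 19×15 = 2820.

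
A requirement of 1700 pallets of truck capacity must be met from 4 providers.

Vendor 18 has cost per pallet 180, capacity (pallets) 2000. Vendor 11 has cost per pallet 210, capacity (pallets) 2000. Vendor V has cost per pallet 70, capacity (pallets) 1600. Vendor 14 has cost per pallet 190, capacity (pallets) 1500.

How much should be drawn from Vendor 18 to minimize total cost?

Cheapest first:
Vendor V (70): use full 1600 — 100 pallets to go.
Take 100 from Vendor 18 at 180 to finish.
Vendor 14, Vendor 11: unused.

100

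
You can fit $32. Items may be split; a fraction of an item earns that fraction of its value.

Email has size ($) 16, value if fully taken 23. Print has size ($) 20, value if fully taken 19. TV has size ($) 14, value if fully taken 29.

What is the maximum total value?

Sort by value density: TV 29/14≈2.07, Email 23/16≈1.44, Print 19/20≈0.95.
Take all of TV (14 $, value 29) → 18 $ left.
All 16 $ of Email fit (value 23) → 2 remain.
Fill the last 2 $ with part of Print: 2/20 of it earns 1.9.
Total value = 53.9.

53.9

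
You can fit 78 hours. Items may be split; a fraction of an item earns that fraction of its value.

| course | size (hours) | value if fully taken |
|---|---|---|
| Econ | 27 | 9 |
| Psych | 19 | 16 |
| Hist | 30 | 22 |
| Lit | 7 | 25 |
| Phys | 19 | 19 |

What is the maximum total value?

83

Sort by value density: Lit 25/7≈3.57, Phys 19/19≈1, Psych 16/19≈0.842, Hist 22/30≈0.733, Econ 9/27≈0.333.
Lit: take in full, 7 hours for value 25 — 71 left.
Take all of Phys (19 hours, value 19) — 52 hours left.
Take all of Psych (19 hours, value 16) — 33 hours left.
All 30 hours of Hist fit (value 22) — 3 remain.
Fill the last 3 hours with part of Econ: 3/27 of it earns 1.
Total value = 83.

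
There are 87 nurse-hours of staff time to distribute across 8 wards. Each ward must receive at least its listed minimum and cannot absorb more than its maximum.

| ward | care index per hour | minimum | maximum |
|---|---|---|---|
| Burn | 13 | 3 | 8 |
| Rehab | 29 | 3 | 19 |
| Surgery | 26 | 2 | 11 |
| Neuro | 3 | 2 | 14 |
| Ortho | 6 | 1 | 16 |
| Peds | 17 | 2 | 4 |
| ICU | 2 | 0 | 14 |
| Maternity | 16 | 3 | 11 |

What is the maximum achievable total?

Meeting every minimum uses 3+3+2+2+1+2+0+3 = 16 nurse-hours, leaving 71.
Highest care index per hour first: Rehab 29 > Surgery 26 > Peds 17 > Maternity 16 > Burn 13 > Ortho 6 > Neuro 3 > ICU 2.
Give Rehab 16 more to hit its cap of 19 → 55 left.
Surgery: +9 to 11 (cap) → 46 left.
Peds takes 2 more to reach its cap of 4 → 44 left.
Give Maternity 8 more to hit its cap of 11 → 36 left.
Burn takes 5 more to reach its cap of 8 → 31 left.
Give Ortho 15 more to hit its cap of 16 → 16 left.
Neuro: +12 to 14 (cap) → 4 left.
ICU has room for 14 more but only 4 remain, so it gets 4.
Total = 13×8 + 29×19 + 26×11 + 3×14 + 6×16 + 17×4 + 2×4 + 16×11 = 1331.

1331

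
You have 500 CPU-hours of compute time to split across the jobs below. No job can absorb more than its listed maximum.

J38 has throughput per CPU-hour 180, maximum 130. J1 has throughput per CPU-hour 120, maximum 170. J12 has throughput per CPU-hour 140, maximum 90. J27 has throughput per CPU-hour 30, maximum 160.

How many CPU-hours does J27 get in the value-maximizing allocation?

110

Order the jobs by throughput per CPU-hour: J38 180 > J12 140 > J1 120 > J27 30.
J38: +130 to 130 (cap) → 370 left.
J12 takes 90 to reach its cap of 90 → 280 left.
Give J1 170 to hit its cap of 170 → 110 left.
Only 110 left; J27 takes them to reach 110.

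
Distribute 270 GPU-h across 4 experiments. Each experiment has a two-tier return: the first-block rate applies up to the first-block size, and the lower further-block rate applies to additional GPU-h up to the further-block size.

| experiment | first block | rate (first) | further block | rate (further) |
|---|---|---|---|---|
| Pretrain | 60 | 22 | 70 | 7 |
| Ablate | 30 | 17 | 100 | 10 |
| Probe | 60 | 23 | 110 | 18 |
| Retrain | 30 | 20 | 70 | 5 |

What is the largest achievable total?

Order all 8 blocks by rate: Probe/tier1 23 > Pretrain/tier1 22 > Retrain/tier1 20 > Probe/tier2 18 > Ablate/tier1 17 > Ablate/tier2 10 > Pretrain/tier2 7 > Retrain/tier2 5.
Probe/tier1 (23): +60 → 210 left.
Pretrain/tier1 (22): +60 → 150 left.
Retrain/tier1 (20): +30 → 120 left.
Fill Probe tier2 block (110 at 18) → 10 left.
Ablate tier1 at 17: only 10 left, fill 10.
Total = 23×60 + 22×60 + 20×30 + 18×110 + 17×10 = 5450.

5450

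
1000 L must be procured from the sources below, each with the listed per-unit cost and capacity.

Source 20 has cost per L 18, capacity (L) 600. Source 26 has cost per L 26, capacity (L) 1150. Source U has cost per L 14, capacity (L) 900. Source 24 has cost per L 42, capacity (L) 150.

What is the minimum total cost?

Cheapest first:
Source U (14): use full 900 — 100 L to go.
Take 100 from Source 20 at 18 to finish.
Source 26, Source 24: unused.
Cost = 900×14 + 100×18 = 14400.

14400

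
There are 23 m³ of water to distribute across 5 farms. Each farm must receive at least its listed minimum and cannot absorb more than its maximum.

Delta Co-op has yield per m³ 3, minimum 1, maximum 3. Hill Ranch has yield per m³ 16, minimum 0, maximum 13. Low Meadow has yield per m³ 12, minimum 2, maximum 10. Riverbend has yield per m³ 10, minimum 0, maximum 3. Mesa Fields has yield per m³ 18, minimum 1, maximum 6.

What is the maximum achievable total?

Meeting every minimum uses 1+0+2+0+1 = 4 m³, leaving 19.
Rank by yield per m³: Mesa Fields 18 > Hill Ranch 16 > Low Meadow 12 > Riverbend 10 > Delta Co-op 3.
Mesa Fields: +5 to 6 (cap) ; 14 left.
Hill Ranch takes 13 more to reach its cap of 13 ; 1 left.
Only 1 left; Low Meadow takes them to reach 3.
Total = 3×1 + 16×13 + 12×3 + 18×6 = 355.

355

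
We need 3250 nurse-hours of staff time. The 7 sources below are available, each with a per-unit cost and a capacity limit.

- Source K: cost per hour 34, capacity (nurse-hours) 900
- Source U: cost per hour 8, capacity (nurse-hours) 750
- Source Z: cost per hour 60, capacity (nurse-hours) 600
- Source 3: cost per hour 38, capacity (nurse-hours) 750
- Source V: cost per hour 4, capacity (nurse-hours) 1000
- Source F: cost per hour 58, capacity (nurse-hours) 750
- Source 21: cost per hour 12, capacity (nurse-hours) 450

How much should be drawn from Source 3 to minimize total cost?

Fill from the cheapest source first.
Take 1000 from Source V at 4 — need 2250 more.
Take 750 from Source U at 8 — need 1500 more.
Take 450 from Source 21 at 12 — need 1050 more.
Source K (34): use full 900 — 150 nurse-hours to go.
Take 150 from Source 3 at 38 to finish.
Source F, Source Z: unused.

150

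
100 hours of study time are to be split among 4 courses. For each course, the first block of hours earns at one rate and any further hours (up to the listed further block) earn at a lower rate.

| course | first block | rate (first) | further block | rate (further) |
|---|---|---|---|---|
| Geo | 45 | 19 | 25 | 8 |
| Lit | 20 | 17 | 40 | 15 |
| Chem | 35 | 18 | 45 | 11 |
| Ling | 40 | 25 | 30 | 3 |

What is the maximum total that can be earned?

Treat each block as its own option and order by rate: Ling/tier1 25 > Geo/tier1 19 > Chem/tier1 18 > Lit/tier1 17 > Lit/tier2 15 > Chem/tier2 11 > Geo/tier2 8 > Ling/tier2 3.
Ling tier1 at 25: fill all 40 ; 60 left.
Fill Geo tier1 block (45 at 19) ; 15 left.
Chem/tier1: +15 of 35 at 18; pool empty.
Total = 25×40 + 19×45 + 18×15 = 2125.

2125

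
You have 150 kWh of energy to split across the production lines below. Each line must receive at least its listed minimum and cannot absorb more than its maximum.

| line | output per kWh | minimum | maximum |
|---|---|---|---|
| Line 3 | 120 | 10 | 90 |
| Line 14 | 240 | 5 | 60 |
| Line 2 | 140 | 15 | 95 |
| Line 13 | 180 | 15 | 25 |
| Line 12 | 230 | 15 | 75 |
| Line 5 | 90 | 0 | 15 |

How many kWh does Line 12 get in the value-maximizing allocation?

50

Meeting every minimum uses 10+5+15+15+15+0 = 60 kWh, leaving 90.
Order the production lines by output per kWh: Line 14 240 > Line 12 230 > Line 13 180 > Line 2 140 > Line 3 120 > Line 5 90.
Give Line 14 55 more to hit its cap of 60 ; 35 left.
Only 35 left; Line 12 takes them to reach 50.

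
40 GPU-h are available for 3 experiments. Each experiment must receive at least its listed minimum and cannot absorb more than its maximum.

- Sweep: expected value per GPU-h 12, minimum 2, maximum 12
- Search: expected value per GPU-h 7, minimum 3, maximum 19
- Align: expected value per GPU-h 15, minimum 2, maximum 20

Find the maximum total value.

Meeting every minimum uses 2+3+2 = 7 GPU-h, leaving 33.
Highest expected value per GPU-h first: Align 15 > Sweep 12 > Search 7.
Give Align 18 more to hit its cap of 20 → 15 left.
Sweep: +10 to 12 (cap) → 5 left.
Only 5 left; Search takes them to reach 8.
Total = 12×12 + 7×8 + 15×20 = 500.

500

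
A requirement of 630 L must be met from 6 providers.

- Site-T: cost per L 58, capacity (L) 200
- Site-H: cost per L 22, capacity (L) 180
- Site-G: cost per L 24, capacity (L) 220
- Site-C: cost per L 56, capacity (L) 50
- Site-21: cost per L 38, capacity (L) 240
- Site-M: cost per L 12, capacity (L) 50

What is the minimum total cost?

Fill from the cheapest provider first.
Take 50 from Site-M at 12 → need 580 more.
Site-H (22): use full 180 → 400 L to go.
Take 220 from Site-G at 24 → need 180 more.
Take 180 from Site-21 at 38 to finish.
Site-C, Site-T: unused.
Cost = 50×12 + 180×22 + 220×24 + 180×38 = 16680.

16680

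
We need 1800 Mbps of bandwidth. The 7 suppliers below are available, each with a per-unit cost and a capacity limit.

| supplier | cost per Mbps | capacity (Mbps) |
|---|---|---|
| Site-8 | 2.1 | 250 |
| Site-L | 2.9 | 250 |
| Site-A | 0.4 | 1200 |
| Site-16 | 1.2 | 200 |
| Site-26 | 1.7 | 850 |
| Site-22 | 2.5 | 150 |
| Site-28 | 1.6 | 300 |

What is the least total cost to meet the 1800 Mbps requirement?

Cheapest first:
Site-A at 0.4: take all 1200 Mbps → 600 still needed.
Site-16 at 1.2: take all 200 Mbps → 400 still needed.
Take 300 from Site-28 at 1.6 → need 100 more.
Site-26 at 1.7: take 100 of its 850 → requirement met.
Site-8, Site-22, Site-L: unused.
Cost = 1200×0.4 + 200×1.2 + 300×1.6 + 100×1.7 = 1370.

1370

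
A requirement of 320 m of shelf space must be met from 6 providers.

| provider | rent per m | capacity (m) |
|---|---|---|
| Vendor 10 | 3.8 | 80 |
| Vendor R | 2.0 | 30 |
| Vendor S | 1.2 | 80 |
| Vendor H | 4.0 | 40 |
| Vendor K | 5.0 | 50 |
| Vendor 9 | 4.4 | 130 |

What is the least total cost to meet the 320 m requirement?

1016

Fill from the cheapest provider first.
Vendor S at 1.2: take all 80 m — 240 still needed.
Vendor R at 2.0: take all 30 m — 210 still needed.
Take 80 from Vendor 10 at 3.8 — need 130 more.
Vendor H at 4.0: take all 40 m — 90 still needed.
Vendor 9 (4.4): take the remaining 90 — done.
Vendor K: unused.
Cost = 80×1.2 + 30×2.0 + 80×3.8 + 40×4.0 + 90×4.4 = 1016.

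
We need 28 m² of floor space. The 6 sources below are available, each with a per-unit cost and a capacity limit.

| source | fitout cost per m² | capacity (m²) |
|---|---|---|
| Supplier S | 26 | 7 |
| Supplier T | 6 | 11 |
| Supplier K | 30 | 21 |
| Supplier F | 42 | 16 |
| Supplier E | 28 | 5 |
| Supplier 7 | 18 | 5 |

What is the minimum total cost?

Cheapest first:
Supplier T (6): use full 11 ; 17 m² to go.
Supplier 7 at 18: take all 5 m² ; 12 still needed.
Supplier S (26): use full 7 ; 5 m² to go.
Supplier E (28): use full 5 ; 0 m² to go.
Supplier K, Supplier F: unused.
Cost = 11×6 + 5×18 + 7×26 + 5×28 = 478.

478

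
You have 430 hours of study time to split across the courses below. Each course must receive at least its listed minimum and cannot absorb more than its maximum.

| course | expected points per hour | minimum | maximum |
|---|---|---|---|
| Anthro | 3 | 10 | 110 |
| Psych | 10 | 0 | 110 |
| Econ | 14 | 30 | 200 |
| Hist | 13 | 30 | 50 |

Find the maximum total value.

Meeting every minimum uses 10+0+30+30 = 70 hours, leaving 360.
Rank by expected points per hour: Econ 14 > Hist 13 > Psych 10 > Anthro 3.
Give Econ 170 more to hit its cap of 200 → 190 left.
Hist takes 20 more to reach its cap of 50 → 170 left.
Psych takes 110 more to reach its cap of 110 → 60 left.
Only 60 left; Anthro takes them to reach 70.
Total = 3×70 + 10×110 + 14×200 + 13×50 = 4760.

4760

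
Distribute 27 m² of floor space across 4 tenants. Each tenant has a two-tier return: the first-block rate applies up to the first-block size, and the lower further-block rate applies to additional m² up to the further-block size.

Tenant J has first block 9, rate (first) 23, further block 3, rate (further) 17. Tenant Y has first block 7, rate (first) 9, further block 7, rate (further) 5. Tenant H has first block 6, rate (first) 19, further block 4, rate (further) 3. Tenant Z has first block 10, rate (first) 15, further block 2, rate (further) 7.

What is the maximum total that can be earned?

Treat each block as its own option and order by rate: Tenant J/first 23 > Tenant H/first 19 > Tenant J/second 17 > Tenant Z/first 15 > Tenant Y/first 9 > Tenant Z/second 7 > Tenant Y/second 5 > Tenant H/second 3.
Tenant J first at 23: fill all 9 ; 18 left.
Tenant H first at 19: fill all 6 ; 12 left.
Tenant J/second (17): +3 ; 9 left.
9 remain; put them into Tenant Z first at 15.
Total = 23×9 + 19×6 + 17×3 + 15×9 = 507.

507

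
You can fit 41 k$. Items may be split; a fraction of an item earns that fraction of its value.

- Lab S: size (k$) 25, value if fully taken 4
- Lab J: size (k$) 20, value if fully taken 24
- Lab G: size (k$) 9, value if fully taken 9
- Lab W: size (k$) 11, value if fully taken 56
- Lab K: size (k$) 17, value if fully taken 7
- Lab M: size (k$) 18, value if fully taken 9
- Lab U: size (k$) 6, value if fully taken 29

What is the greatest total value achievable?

113

Sort by value density: Lab W 56/11≈5.09, Lab U 29/6≈4.83, Lab J 24/20≈1.2, Lab G 9/9≈1, Lab M 9/18≈0.5, Lab K 7/17≈0.412, Lab S 4/25≈0.16.
All 11 k$ of Lab W fit (value 56) ; 30 remain.
Take all of Lab U (6 k$, value 29) ; 24 k$ left.
Take all of Lab J (20 k$, value 24) ; 4 k$ left.
Only 4 k$ remain; take 4/9 of Lab G for value 9×4/9 = 4.
Total value = 113.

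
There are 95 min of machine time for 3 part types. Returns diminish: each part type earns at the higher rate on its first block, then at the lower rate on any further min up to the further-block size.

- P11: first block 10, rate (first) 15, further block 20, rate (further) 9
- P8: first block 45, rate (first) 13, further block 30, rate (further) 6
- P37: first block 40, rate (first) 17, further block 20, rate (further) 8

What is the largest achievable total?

Treat each block as its own option and order by rate: P37/first 17 > P11/first 15 > P8/first 13 > P11/second 9 > P37/second 8 > P8/second 6.
Fill P37 first block (40 at 17) ; 55 left.
P11/first (15): +10 ; 45 left.
P8 first at 13: fill all 45 ; 0 left.
Total = 17×40 + 15×10 + 13×45 = 1415.

1415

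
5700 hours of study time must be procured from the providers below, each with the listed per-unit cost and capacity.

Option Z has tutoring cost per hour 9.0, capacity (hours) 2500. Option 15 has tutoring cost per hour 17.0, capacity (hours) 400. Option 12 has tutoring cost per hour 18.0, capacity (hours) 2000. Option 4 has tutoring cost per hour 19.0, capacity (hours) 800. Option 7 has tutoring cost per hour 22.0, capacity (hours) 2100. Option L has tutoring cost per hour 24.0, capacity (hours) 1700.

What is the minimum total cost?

80500

Cheapest first:
Option Z (9.0): use full 2500 ; 3200 hours to go.
Option 15 (17.0): use full 400 ; 2800 hours to go.
Option 12 (18.0): use full 2000 ; 800 hours to go.
Option 4 (19.0): use full 800 ; 0 hours to go.
Option 7, Option L: unused.
Cost = 2500×9.0 + 400×17.0 + 2000×18.0 + 800×19.0 = 80500.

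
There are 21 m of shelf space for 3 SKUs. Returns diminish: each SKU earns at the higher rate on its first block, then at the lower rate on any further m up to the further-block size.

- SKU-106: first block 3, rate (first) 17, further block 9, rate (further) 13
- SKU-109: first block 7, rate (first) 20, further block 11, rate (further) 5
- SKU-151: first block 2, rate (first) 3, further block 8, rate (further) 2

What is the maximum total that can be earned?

318

Treat each block as its own option and order by rate: SKU-109/first 20 > SKU-106/first 17 > SKU-106/second 13 > SKU-109/second 5 > SKU-151/first 3 > SKU-151/second 2.
SKU-109 first at 20: fill all 7 ; 14 left.
Fill SKU-106 first block (3 at 17) ; 11 left.
SKU-106/second (13): +9 ; 2 left.
SKU-109 second at 5: only 2 left, fill 2.
Total = 20×7 + 17×3 + 13×9 + 5×2 = 318.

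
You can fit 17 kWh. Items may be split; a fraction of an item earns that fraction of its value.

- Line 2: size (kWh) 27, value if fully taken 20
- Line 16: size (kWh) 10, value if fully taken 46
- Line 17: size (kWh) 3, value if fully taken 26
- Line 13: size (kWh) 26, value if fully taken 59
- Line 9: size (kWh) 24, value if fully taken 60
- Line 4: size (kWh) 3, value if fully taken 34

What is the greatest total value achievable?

108.5

Best value per unit of size first: Line 4 34/3≈11.3, Line 17 26/3≈8.67, Line 16 46/10≈4.6, Line 9 60/24≈2.5, Line 13 59/26≈2.27, Line 2 20/27≈0.741.
All 3 kWh of Line 4 fit (value 34) → 14 remain.
Take all of Line 17 (3 kWh, value 26) → 11 kWh left.
Take all of Line 16 (10 kWh, value 46) → 1 kWh left.
Only 1 kWh remain; take 1/24 of Line 9 for value 60×1/24 = 2.5.
Total value = 108.5.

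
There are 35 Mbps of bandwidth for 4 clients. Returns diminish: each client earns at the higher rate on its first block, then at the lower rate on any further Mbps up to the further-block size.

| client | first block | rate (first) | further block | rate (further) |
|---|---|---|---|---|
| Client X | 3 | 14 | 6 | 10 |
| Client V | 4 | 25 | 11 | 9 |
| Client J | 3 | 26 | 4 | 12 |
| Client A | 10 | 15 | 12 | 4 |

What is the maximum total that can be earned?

523

Order all 8 blocks by rate: Client J/T1 26 > Client V/T1 25 > Client A/T1 15 > Client X/T1 14 > Client J/T2 12 > Client X/T2 10 > Client V/T2 9 > Client A/T2 4.
Fill Client J T1 block (3 at 26) ; 32 left.
Client V/T1 (25): +4 ; 28 left.
Fill Client A T1 block (10 at 15) ; 18 left.
Client X T1 at 14: fill all 3 ; 15 left.
Fill Client J T2 block (4 at 12) ; 11 left.
Client X/T2 (10): +6 ; 5 left.
Client V T2 at 9: only 5 left, fill 5.
Total = 26×3 + 25×4 + 15×10 + 14×3 + 12×4 + 10×6 + 9×5 = 523.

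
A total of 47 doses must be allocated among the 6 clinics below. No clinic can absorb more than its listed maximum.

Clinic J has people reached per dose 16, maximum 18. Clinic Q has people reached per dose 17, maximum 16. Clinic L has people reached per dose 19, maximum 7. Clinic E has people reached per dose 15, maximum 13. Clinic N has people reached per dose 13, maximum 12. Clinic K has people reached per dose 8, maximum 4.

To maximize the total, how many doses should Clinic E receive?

6

Highest people reached per dose first: Clinic L 19 > Clinic Q 17 > Clinic J 16 > Clinic E 15 > Clinic N 13 > Clinic K 8.
Give Clinic L 7 to hit its cap of 7 ; 40 left.
Clinic Q takes 16 to reach its cap of 16 ; 24 left.
Give Clinic J 18 to hit its cap of 18 ; 6 left.
Only 6 left; Clinic E takes them to reach 6.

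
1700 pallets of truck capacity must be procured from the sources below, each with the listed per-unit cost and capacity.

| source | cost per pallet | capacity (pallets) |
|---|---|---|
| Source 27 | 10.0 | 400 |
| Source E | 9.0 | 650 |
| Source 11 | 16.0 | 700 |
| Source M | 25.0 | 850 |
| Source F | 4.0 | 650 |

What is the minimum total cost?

12450

Fill from the cheapest source first.
Source F at 4.0: take all 650 pallets — 1050 still needed.
Source E at 9.0: take all 650 pallets — 400 still needed.
Source 27 (10.0): use full 400 — 0 pallets to go.
Source 11, Source M: unused.
Cost = 650×4.0 + 650×9.0 + 400×10.0 = 12450.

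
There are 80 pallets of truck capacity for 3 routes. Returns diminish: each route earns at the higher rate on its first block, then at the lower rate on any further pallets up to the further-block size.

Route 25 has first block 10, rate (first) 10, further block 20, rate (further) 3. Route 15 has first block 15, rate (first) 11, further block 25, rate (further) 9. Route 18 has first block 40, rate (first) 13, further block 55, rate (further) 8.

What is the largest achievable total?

920

Order all 6 blocks by rate: Route 18/tier1 13 > Route 15/tier1 11 > Route 25/tier1 10 > Route 15/tier2 9 > Route 18/tier2 8 > Route 25/tier2 3.
Fill Route 18 tier1 block (40 at 13) — 40 left.
Fill Route 15 tier1 block (15 at 11) — 25 left.
Fill Route 25 tier1 block (10 at 10) — 15 left.
Route 15 tier2 at 9: only 15 left, fill 15.
Total = 13×40 + 11×15 + 10×10 + 9×15 = 920.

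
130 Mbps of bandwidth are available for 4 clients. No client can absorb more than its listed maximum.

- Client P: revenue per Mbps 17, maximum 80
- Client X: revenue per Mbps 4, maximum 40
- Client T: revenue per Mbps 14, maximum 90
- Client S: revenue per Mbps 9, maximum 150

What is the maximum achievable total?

2060

Order the clients by revenue per Mbps: Client P 17 > Client T 14 > Client S 9 > Client X 4.
Client P takes 80 to reach its cap of 80 → 50 left.
Client T has room for 90 but only 50 remain, so it gets 50.
Total = 17×80 + 14×50 = 2060.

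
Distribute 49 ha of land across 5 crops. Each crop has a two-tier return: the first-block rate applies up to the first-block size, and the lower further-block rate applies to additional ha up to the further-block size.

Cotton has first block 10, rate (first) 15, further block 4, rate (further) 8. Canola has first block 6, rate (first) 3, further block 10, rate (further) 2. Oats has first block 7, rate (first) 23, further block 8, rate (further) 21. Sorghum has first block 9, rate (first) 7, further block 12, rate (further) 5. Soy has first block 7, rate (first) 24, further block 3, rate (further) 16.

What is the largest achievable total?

795

Rank every tier by rate: Soy/first 24 > Oats/first 23 > Oats/second 21 > Soy/second 16 > Cotton/first 15 > Cotton/second 8 > Sorghum/first 7 > Sorghum/second 5 > Canola/first 3 > Canola/second 2.
Soy first at 24: fill all 7 ; 42 left.
Oats/first (23): +7 ; 35 left.
Oats/second (21): +8 ; 27 left.
Fill Soy second block (3 at 16) ; 24 left.
Fill Cotton first block (10 at 15) ; 14 left.
Cotton/second (8): +4 ; 10 left.
Fill Sorghum first block (9 at 7) ; 1 left.
Sorghum/second: +1 of 12 at 5; pool empty.
Total = 24×7 + 23×7 + 21×8 + 16×3 + 15×10 + 8×4 + 7×9 + 5×1 = 795.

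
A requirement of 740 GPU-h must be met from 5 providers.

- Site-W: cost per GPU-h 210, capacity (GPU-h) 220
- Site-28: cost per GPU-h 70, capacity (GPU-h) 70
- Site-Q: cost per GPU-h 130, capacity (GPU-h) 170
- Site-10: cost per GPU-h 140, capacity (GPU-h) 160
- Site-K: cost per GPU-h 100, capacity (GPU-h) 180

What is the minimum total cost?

Fill from the cheapest provider first.
Site-28 (70): use full 70 → 670 GPU-h to go.
Site-K (100): use full 180 → 490 GPU-h to go.
Site-Q (130): use full 170 → 320 GPU-h to go.
Site-10 at 140: take all 160 GPU-h → 160 still needed.
Take 160 from Site-W at 210 to finish.
Cost = 70×70 + 180×100 + 170×130 + 160×140 + 160×210 = 101000.

101000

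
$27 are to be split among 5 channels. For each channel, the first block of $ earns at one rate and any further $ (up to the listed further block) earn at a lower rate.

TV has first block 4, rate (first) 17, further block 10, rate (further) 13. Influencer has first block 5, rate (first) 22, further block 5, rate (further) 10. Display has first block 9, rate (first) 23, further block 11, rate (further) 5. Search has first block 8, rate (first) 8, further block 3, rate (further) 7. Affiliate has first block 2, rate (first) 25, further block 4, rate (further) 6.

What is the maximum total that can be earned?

526

Treat each block as its own option and order by rate: Affiliate/tier1 25 > Display/tier1 23 > Influencer/tier1 22 > TV/tier1 17 > TV/tier2 13 > Influencer/tier2 10 > Search/tier1 8 > Search/tier2 7 > Affiliate/tier2 6 > Display/tier2 5.
Affiliate tier1 at 25: fill all 2 → 25 left.
Fill Display tier1 block (9 at 23) → 16 left.
Influencer tier1 at 22: fill all 5 → 11 left.
TV tier1 at 17: fill all 4 → 7 left.
TV/tier2: +7 of 10 at 13; pool empty.
Total = 25×2 + 23×9 + 22×5 + 17×4 + 13×7 = 526.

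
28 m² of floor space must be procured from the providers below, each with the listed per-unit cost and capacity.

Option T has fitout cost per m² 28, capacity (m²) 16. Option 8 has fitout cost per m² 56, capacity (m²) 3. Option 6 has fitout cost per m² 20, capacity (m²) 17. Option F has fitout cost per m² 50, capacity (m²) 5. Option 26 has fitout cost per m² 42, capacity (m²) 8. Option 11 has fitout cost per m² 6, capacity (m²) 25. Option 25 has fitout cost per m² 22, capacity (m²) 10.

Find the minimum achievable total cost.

210

Fill from the cheapest provider first.
Option 11 (6): use full 25 ; 3 m² to go.
Option 6 (20): take the remaining 3 ; done.
Option 25, Option T, Option 26, Option F, Option 8: unused.
Cost = 25×6 + 3×20 = 210.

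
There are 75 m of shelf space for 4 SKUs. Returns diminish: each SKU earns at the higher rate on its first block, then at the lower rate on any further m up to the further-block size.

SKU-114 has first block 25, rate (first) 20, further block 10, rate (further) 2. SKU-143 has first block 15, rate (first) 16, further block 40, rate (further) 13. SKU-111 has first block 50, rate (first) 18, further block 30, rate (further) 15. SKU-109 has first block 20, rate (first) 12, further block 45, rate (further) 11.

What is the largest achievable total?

Order all 8 blocks by rate: SKU-114/T1 20 > SKU-111/T1 18 > SKU-143/T1 16 > SKU-111/T2 15 > SKU-143/T2 13 > SKU-109/T1 12 > SKU-109/T2 11 > SKU-114/T2 2.
Fill SKU-114 T1 block (25 at 20) ; 50 left.
SKU-111/T1 (18): +50 ; 0 left.
Total = 20×25 + 18×50 = 1400.

1400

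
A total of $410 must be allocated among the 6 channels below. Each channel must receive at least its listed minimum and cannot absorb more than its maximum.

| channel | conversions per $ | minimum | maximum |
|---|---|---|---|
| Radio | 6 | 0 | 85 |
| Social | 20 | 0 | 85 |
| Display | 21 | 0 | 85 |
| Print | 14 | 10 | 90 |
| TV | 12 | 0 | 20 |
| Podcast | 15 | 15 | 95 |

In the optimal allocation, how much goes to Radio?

35

Meeting every minimum uses 0+0+0+10+0+15 = 25 $, leaving 385.
Rank by conversions per $: Display 21 > Social 20 > Podcast 15 > Print 14 > TV 12 > Radio 6.
Display: +85 to 85 (cap) ; 300 left.
Social: +85 to 85 (cap) ; 215 left.
Podcast: +80 to 95 (cap) ; 135 left.
Print: +80 to 90 (cap) ; 55 left.
TV: +20 to 20 (cap) ; 35 left.
Radio: +35 (room for 85) → 35. Pool exhausted.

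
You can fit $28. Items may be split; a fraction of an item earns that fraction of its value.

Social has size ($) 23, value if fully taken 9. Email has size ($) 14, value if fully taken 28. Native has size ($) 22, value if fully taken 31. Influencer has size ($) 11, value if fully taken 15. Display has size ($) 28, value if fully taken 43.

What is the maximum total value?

Best value per unit of size first: Email 28/14≈2, Display 43/28≈1.54, Native 31/22≈1.41, Influencer 15/11≈1.36, Social 9/23≈0.391.
Take all of Email (14 $, value 28) ; 14 $ left.
14 $ left: a 14/28 share of Display gives 43×14/28 = 21.5.
Total value = 49.5.

49.5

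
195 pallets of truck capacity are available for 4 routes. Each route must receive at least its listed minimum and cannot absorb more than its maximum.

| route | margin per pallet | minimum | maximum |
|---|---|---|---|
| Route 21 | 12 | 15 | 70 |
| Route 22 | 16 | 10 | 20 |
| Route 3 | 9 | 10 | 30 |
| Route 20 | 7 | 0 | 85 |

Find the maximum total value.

1955

Meeting every minimum uses 15+10+10+0 = 35 pallets, leaving 160.
Order the routes by margin per pallet: Route 22 16 > Route 21 12 > Route 3 9 > Route 20 7.
Route 22: +10 to 20 (cap) ; 150 left.
Route 21: +55 to 70 (cap) ; 95 left.
Route 3 takes 20 more to reach its cap of 30 ; 75 left.
Route 20 has room for 85 more but only 75 remain, so it gets 75.
Total = 12×70 + 16×20 + 9×30 + 7×75 = 1955.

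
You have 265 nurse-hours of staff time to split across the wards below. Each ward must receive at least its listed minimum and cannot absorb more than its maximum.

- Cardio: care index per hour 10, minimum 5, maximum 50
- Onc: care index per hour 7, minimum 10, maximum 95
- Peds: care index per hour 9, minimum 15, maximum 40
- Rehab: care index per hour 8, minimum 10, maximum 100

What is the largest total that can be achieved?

Meeting every minimum uses 5+10+15+10 = 40 nurse-hours, leaving 225.
Rank by care index per hour: Cardio 10 > Peds 9 > Rehab 8 > Onc 7.
Cardio takes 45 more to reach its cap of 50 → 180 left.
Peds: +25 to 40 (cap) → 155 left.
Give Rehab 90 more to hit its cap of 100 → 65 left.
Only 65 left; Onc takes them to reach 75.
Total = 10×50 + 7×75 + 9×40 + 8×100 = 2185.

2185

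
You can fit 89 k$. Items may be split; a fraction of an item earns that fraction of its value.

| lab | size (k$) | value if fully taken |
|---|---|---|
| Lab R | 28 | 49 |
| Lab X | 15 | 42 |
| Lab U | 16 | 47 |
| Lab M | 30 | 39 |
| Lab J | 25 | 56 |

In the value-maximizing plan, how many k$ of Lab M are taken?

Sort by value density: Lab U 47/16≈2.94, Lab X 42/15≈2.8, Lab J 56/25≈2.24, Lab R 49/28≈1.75, Lab M 39/30≈1.3.
Lab U: take in full, 16 k$ for value 47 — 73 left.
All 15 k$ of Lab X fit (value 42) — 58 remain.
All 25 k$ of Lab J fit (value 56) — 33 remain.
All 28 k$ of Lab R fit (value 49) — 5 remain.
Fill the last 5 k$ with part of Lab M: 5/30 of it earns 6.5.

5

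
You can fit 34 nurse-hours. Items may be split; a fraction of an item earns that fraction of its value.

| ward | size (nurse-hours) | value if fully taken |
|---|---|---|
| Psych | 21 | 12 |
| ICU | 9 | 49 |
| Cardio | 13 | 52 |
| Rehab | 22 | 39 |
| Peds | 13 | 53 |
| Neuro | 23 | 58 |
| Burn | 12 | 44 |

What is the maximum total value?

Sort by value density: ICU 49/9≈5.44, Peds 53/13≈4.08, Cardio 52/13≈4, Burn 44/12≈3.67, Neuro 58/23≈2.52, Rehab 39/22≈1.77, Psych 12/21≈0.571.
ICU: take in full, 9 nurse-hours for value 49 ; 25 left.
Take all of Peds (13 nurse-hours, value 53) ; 12 nurse-hours left.
12 nurse-hours left: a 12/13 share of Cardio gives 52×12/13 = 48.
Total value = 150.

150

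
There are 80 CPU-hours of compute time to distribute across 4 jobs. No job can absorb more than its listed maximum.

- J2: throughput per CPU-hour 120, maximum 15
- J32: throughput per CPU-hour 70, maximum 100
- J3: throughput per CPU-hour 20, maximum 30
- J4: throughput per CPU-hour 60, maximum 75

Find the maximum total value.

6350

Highest throughput per CPU-hour first: J2 120 > J32 70 > J4 60 > J3 20.
J2: +15 to 15 (cap) — 65 left.
J32 has room for 100 but only 65 remain, so it gets 65.
Total = 120×15 + 70×65 = 6350.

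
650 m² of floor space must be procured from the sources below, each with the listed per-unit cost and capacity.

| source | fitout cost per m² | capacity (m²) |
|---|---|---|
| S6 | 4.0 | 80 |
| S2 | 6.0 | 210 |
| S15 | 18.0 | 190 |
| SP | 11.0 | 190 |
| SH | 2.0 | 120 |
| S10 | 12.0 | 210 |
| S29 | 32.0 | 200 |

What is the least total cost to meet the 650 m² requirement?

4510

Cheapest first:
SH (2.0): use full 120 ; 530 m² to go.
S6 at 4.0: take all 80 m² ; 450 still needed.
S2 at 6.0: take all 210 m² ; 240 still needed.
SP (11.0): use full 190 ; 50 m² to go.
S10 at 12.0: take 50 of its 210 ; requirement met.
S15, S29: unused.
Cost = 120×2.0 + 80×4.0 + 210×6.0 + 190×11.0 + 50×12.0 = 4510.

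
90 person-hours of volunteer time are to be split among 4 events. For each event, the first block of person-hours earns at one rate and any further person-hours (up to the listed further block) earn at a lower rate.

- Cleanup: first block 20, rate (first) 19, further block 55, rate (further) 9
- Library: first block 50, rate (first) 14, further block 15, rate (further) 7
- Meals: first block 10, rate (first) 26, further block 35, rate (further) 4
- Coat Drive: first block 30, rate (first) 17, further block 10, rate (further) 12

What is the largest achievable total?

1570

Order all 8 blocks by rate: Meals/first 26 > Cleanup/first 19 > Coat Drive/first 17 > Library/first 14 > Coat Drive/second 12 > Cleanup/second 9 > Library/second 7 > Meals/second 4.
Meals/first (26): +10 → 80 left.
Cleanup/first (19): +20 → 60 left.
Coat Drive/first (17): +30 → 30 left.
Library first at 14: only 30 left, fill 30.
Total = 26×10 + 19×20 + 17×30 + 14×30 = 1570.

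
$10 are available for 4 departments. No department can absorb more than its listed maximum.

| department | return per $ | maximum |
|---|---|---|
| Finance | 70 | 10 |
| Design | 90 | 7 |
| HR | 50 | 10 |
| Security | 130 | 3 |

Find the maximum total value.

1020

Rank by return per $: Security 130 > Design 90 > Finance 70 > HR 50.
Security takes 3 to reach its cap of 3 ; 7 left.
Design: +7 to 7 (cap) ; 0 left.
Total = 90×7 + 130×3 = 1020.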